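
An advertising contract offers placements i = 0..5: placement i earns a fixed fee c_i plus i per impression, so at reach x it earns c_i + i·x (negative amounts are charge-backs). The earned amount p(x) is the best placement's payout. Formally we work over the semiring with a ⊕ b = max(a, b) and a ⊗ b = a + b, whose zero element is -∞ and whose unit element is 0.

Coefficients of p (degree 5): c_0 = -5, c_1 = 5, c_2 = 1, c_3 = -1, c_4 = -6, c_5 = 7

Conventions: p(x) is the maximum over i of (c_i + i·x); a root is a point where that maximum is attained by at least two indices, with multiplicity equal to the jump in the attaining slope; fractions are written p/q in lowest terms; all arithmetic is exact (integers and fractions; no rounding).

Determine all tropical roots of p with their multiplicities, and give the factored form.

hull edge (i=0, c=-5) to (i=1, c=5): slope 10, span 1
hull edge (i=1, c=5) to (i=5, c=7): slope 1/2, span 4
Factored form: p(x) = 7 ⊗ (x ⊕ (-10)) ⊗ (x ⊕ (-1/2)) ⊗ (x ⊕ (-1/2)) ⊗ (x ⊕ (-1/2)) ⊗ (x ⊕ (-1/2))
Answer: roots = -10 (mult 1), -1/2 (mult 4)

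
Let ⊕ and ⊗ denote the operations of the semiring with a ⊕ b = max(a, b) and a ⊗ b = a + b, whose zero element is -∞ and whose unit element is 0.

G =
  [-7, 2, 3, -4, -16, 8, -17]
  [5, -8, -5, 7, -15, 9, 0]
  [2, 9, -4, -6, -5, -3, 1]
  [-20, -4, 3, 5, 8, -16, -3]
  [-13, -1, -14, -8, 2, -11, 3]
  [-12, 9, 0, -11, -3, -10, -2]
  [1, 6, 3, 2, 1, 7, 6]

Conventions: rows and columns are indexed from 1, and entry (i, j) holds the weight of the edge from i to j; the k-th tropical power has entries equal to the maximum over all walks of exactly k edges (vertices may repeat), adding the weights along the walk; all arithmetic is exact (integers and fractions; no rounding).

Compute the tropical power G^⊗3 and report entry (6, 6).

G^⊗2:
  [7, 17, 8, 9, 5, 11, 6]
  [1, 18, 10, 12, 15, 13, 7]
  [14, 7, 5, 16, 2, 18, 9]
  [5, 12, 8, 10, 13, 5, 11]
  [4, 9, 6, 6, 4, 10, 9]
  [14, 9, 4, 16, -1, 18, 9]
  [11, 16, 9, 13, 10, 15, 12]
G^⊗3:
  [22, 20, 12, 24, 17, 26, 17]
  [23, 22, 15, 25, 20, 27, 18]
  [12, 27, 19, 21, 24, 22, 16]
  [17, 17, 14, 19, 18, 21, 17]
  [14, 19, 12, 16, 14, 18, 15]
  [14, 27, 19, 21, 24, 22, 16]
  [21, 24, 16, 23, 21, 25, 18]
Key observation: the optimum is the walk 6->2->1->6, with weight 9 + 5 + 8 = 22.
Optimal value attained by: walk 6->2->1->6.
Answer: (G^⊗3)[6][6] = 22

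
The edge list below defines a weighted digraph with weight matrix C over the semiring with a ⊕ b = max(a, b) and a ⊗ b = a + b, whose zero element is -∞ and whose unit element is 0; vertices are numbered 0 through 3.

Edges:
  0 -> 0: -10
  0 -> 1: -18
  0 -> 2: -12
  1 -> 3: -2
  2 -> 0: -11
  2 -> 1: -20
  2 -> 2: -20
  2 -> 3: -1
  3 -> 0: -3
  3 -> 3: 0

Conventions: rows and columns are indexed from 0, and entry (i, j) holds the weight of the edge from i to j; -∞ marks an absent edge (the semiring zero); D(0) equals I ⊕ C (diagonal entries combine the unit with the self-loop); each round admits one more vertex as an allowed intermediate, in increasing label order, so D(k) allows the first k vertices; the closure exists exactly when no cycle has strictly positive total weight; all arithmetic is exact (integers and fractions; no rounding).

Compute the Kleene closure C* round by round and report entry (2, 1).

D(0):
  [0, -18, -12, -∞]
  [-∞, 0, -∞, -2]
  [-11, -20, 0, -1]
  [-3, -∞, -∞, 0]
D(1):
  [0, -18, -12, -∞]
  [-∞, 0, -∞, -2]
  [-11, -20, 0, -1]
  [-3, -21, -15, 0]
D(2):
  [0, -18, -12, -20]
  [-∞, 0, -∞, -2]
  [-11, -20, 0, -1]
  [-3, -21, -15, 0]
D(3):
  [0, -18, -12, -13]
  [-∞, 0, -∞, -2]
  [-11, -20, 0, -1]
  [-3, -21, -15, 0]
D(4):
  [0, -18, -12, -13]
  [-5, 0, -17, -2]
  [-4, -20, 0, -1]
  [-3, -21, -15, 0]
Answer: C*[2][1] = -20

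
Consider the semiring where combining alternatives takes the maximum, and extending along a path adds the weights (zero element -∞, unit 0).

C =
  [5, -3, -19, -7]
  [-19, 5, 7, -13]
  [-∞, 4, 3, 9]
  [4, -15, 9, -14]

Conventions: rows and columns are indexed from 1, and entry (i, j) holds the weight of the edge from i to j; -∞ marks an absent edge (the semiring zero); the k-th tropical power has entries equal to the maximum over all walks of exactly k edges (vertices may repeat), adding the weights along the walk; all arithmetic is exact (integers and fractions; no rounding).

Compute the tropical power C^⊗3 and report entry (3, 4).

C^⊗2:
  [10, 2, 4, -2]
  [-9, 11, 12, 16]
  [13, 9, 18, 12]
  [9, 13, 12, 18]
C^⊗3:
  [15, 8, 9, 13]
  [20, 16, 25, 21]
  [18, 22, 21, 27]
  [22, 18, 27, 21]
Key observation: the optimum is the walk 3->4->3->4, with weight 9 + 9 + 9 = 27.
Optimal value attained by: walk 3->4->3->4.
Answer: (C^⊗3)[3][4] = 27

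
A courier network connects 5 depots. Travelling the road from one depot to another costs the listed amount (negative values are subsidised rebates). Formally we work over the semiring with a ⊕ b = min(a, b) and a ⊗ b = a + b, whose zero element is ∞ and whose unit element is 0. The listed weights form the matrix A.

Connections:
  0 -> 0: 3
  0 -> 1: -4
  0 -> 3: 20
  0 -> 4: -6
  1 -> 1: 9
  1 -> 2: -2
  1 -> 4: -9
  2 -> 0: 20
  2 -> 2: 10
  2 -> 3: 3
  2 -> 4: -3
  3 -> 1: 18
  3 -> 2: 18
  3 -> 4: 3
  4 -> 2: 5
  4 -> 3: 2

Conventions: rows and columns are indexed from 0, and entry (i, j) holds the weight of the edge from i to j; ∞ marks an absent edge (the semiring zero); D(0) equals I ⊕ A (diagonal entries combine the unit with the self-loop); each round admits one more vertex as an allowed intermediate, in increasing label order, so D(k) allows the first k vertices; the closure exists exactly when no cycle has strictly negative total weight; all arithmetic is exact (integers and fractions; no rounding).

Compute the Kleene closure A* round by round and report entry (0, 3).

D(0):
  [0, -4, ∞, 20, -6]
  [∞, 0, -2, ∞, -9]
  [20, ∞, 0, 3, -3]
  [∞, 18, 18, 0, 3]
  [∞, ∞, 5, 2, 0]
D(1):
  [0, -4, ∞, 20, -6]
  [∞, 0, -2, ∞, -9]
  [20, 16, 0, 3, -3]
  [∞, 18, 18, 0, 3]
  [∞, ∞, 5, 2, 0]
D(2):
  [0, -4, -6, 20, -13]
  [∞, 0, -2, ∞, -9]
  [20, 16, 0, 3, -3]
  [∞, 18, 16, 0, 3]
  [∞, ∞, 5, 2, 0]
D(3):
  [0, -4, -6, -3, -13]
  [18, 0, -2, 1, -9]
  [20, 16, 0, 3, -3]
  [36, 18, 16, 0, 3]
  [25, 21, 5, 2, 0]
D(4):
  [0, -4, -6, -3, -13]
  [18, 0, -2, 1, -9]
  [20, 16, 0, 3, -3]
  [36, 18, 16, 0, 3]
  [25, 20, 5, 2, 0]
D(5):
  [0, -4, -8, -11, -13]
  [16, 0, -4, -7, -9]
  [20, 16, 0, -1, -3]
  [28, 18, 8, 0, 3]
  [25, 20, 5, 2, 0]
Answer: A*[0][3] = -11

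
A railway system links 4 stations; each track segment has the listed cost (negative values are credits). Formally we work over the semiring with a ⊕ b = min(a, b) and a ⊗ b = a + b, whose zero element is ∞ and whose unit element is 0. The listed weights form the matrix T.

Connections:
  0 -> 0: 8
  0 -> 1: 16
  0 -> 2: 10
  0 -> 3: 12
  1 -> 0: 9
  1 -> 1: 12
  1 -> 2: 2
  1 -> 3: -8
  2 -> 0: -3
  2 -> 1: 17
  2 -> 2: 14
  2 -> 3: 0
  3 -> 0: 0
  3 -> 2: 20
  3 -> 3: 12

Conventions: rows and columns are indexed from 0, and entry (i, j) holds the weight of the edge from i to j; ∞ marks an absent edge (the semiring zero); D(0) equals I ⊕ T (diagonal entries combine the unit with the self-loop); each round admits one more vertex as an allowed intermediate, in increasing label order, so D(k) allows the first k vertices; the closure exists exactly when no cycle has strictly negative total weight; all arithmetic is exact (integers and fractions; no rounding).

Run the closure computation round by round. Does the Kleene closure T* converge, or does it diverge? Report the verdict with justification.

D(0):
  [0, 16, 10, 12]
  [9, 0, 2, -8]
  [-3, 17, 0, 0]
  [0, ∞, 20, 0]
D(1):
  [0, 16, 10, 12]
  [9, 0, 2, -8]
  [-3, 13, 0, 0]
  [0, 16, 10, 0]
D(2):
  [0, 16, 10, 8]
  [9, 0, 2, -8]
  [-3, 13, 0, 0]
  [0, 16, 10, 0]
D(3):
  [0, 16, 10, 8]
  [-1, 0, 2, -8]
  [-3, 13, 0, 0]
  [0, 16, 10, 0]
D(4):
  [0, 16, 10, 8]
  [-8, 0, 2, -8]
  [-3, 13, 0, 0]
  [0, 16, 10, 0]
Key observation: every diagonal entry stays at the unit through all rounds, so no improving cycle exists.
Answer: CONVERGES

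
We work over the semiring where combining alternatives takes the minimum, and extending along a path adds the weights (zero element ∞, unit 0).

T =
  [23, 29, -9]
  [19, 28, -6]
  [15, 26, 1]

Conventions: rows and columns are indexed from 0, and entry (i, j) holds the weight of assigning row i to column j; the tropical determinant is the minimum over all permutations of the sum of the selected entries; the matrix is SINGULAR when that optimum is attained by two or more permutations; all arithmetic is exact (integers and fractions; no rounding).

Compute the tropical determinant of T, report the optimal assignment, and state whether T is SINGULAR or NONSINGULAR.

σ = (0, 1, 2): 23 + 28 + 1 = 52
σ = (0, 2, 1): 23 + (-6) + 26 = 43
σ = (1, 0, 2): 29 + 19 + 1 = 49
σ = (1, 2, 0): 29 + (-6) + 15 = 38
σ = (2, 0, 1): (-9) + 19 + 26 = 36
σ = (2, 1, 0): (-9) + 28 + 15 = 34
Optimal value attained by: σ = (2, 1, 0).
Answer: det⊕(T) = 34; verdict: NONSINGULAR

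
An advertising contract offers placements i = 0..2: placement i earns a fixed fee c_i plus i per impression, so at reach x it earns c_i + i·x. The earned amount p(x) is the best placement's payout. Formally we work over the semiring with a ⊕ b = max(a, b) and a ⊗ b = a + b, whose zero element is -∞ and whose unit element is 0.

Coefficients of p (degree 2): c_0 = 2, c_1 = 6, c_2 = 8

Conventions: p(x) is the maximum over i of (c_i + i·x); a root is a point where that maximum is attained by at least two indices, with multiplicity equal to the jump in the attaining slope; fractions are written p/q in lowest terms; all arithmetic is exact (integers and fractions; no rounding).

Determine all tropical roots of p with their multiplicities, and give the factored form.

hull edge (i=0, c=2) to (i=1, c=6): slope 4, span 1
hull edge (i=1, c=6) to (i=2, c=8): slope 2, span 1
Factored form: p(x) = 8 ⊗ (x ⊕ (-4)) ⊗ (x ⊕ (-2))
Answer: roots = -4 (mult 1), -2 (mult 1)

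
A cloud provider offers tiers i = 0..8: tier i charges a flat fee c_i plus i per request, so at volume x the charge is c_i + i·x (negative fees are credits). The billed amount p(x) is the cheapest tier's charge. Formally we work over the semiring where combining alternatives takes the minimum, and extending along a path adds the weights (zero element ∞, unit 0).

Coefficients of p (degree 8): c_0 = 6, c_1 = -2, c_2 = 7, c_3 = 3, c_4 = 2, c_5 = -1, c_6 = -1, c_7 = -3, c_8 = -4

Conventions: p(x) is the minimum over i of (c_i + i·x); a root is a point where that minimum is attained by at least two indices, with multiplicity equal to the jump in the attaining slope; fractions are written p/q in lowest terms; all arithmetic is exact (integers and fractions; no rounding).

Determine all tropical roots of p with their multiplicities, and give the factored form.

hull edge (i=0, c=6) to (i=1, c=-2): slope -8, span 1
hull edge (i=1, c=-2) to (i=8, c=-4): slope -2/7, span 7
Factored form: p(x) = -4 ⊗ (x ⊕ 2/7) ⊗ (x ⊕ 2/7) ⊗ (x ⊕ 2/7) ⊗ (x ⊕ 2/7) ⊗ (x ⊕ 2/7) ⊗ (x ⊕ 2/7) ⊗ (x ⊕ 2/7) ⊗ (x ⊕ 8)
Answer: roots = 2/7 (mult 7), 8 (mult 1)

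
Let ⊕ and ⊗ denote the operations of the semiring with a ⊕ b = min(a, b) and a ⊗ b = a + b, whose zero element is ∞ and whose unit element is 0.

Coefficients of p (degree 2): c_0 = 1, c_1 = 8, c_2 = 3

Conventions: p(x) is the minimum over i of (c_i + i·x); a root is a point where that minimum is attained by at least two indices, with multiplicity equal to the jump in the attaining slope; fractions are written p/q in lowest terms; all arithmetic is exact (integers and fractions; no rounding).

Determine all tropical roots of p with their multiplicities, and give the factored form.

hull edge (i=0, c=1) to (i=2, c=3): slope 1, span 2
Factored form: p(x) = 3 ⊗ (x ⊕ (-1)) ⊗ (x ⊕ (-1))
Answer: roots = -1 (mult 2)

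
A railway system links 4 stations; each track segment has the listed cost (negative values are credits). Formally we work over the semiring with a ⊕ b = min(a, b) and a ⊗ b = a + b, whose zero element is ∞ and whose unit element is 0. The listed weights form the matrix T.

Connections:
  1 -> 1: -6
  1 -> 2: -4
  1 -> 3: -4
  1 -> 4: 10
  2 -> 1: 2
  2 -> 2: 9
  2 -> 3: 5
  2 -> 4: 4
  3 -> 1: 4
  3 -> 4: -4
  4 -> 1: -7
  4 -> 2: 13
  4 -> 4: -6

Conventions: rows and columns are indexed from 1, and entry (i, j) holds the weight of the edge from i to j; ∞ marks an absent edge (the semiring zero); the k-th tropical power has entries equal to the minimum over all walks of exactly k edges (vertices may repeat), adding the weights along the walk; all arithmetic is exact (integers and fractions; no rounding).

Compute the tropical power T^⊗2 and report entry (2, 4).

T^⊗2:
  [-12, -10, -10, -8]
  [-4, -2, -2, -2]
  [-11, 0, 0, -10]
  [-13, -11, -11, -12]
Key observation: the optimum is the walk 2->4->4, with weight 4 + (-6) = -2.
Optimal value attained by: walk 2->4->4.
Answer: (T^⊗2)[2][4] = -2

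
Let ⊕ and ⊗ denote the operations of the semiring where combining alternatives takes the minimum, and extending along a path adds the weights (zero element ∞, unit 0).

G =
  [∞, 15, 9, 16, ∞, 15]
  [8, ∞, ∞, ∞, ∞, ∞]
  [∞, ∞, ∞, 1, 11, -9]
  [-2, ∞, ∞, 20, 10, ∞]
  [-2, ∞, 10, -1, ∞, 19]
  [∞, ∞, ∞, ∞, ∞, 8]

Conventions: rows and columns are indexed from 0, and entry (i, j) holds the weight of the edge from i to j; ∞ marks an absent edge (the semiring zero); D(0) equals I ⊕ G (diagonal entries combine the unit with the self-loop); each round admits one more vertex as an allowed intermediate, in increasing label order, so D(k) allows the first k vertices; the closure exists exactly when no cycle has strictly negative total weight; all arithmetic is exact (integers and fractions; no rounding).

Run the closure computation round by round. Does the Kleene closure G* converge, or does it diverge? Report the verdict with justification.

D(0):
  [0, 15, 9, 16, ∞, 15]
  [8, 0, ∞, ∞, ∞, ∞]
  [∞, ∞, 0, 1, 11, -9]
  [-2, ∞, ∞, 0, 10, ∞]
  [-2, ∞, 10, -1, 0, 19]
  [∞, ∞, ∞, ∞, ∞, 0]
D(1):
  [0, 15, 9, 16, ∞, 15]
  [8, 0, 17, 24, ∞, 23]
  [∞, ∞, 0, 1, 11, -9]
  [-2, 13, 7, 0, 10, 13]
  [-2, 13, 7, -1, 0, 13]
  [∞, ∞, ∞, ∞, ∞, 0]
D(2):
  [0, 15, 9, 16, ∞, 15]
  [8, 0, 17, 24, ∞, 23]
  [∞, ∞, 0, 1, 11, -9]
  [-2, 13, 7, 0, 10, 13]
  [-2, 13, 7, -1, 0, 13]
  [∞, ∞, ∞, ∞, ∞, 0]
D(3):
  [0, 15, 9, 10, 20, 0]
  [8, 0, 17, 18, 28, 8]
  [∞, ∞, 0, 1, 11, -9]
  [-2, 13, 7, 0, 10, -2]
  [-2, 13, 7, -1, 0, -2]
  [∞, ∞, ∞, ∞, ∞, 0]
D(4):
  [0, 15, 9, 10, 20, 0]
  [8, 0, 17, 18, 28, 8]
  [-1, 14, 0, 1, 11, -9]
  [-2, 13, 7, 0, 10, -2]
  [-3, 12, 6, -1, 0, -3]
  [∞, ∞, ∞, ∞, ∞, 0]
D(5):
  [0, 15, 9, 10, 20, 0]
  [8, 0, 17, 18, 28, 8]
  [-1, 14, 0, 1, 11, -9]
  [-2, 13, 7, 0, 10, -2]
  [-3, 12, 6, -1, 0, -3]
  [∞, ∞, ∞, ∞, ∞, 0]
D(6):
  [0, 15, 9, 10, 20, 0]
  [8, 0, 17, 18, 28, 8]
  [-1, 14, 0, 1, 11, -9]
  [-2, 13, 7, 0, 10, -2]
  [-3, 12, 6, -1, 0, -3]
  [∞, ∞, ∞, ∞, ∞, 0]
Key observation: every diagonal entry stays at the unit through all rounds, so no improving cycle exists.
Answer: CONVERGES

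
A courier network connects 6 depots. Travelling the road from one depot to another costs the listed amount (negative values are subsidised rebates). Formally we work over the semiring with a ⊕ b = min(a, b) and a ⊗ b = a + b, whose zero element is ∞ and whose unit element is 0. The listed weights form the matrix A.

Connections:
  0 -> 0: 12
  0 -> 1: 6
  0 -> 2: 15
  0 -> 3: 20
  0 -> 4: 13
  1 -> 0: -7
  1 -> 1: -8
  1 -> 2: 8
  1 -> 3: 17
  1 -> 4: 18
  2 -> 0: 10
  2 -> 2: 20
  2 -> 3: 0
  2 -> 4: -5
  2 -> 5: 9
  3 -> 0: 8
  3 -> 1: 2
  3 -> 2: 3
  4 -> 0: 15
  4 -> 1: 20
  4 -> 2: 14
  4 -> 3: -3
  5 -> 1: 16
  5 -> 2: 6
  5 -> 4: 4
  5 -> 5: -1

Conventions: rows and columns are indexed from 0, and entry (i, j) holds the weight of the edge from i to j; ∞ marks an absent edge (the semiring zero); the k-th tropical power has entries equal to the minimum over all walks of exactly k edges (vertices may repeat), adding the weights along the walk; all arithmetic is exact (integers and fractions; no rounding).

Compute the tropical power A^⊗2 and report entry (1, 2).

A^⊗2:
  [-1, -2, 14, 10, 10, 24]
  [-15, -16, 0, 8, 3, 17]
  [8, 2, 3, -8, 13, 8]
  [-5, -6, 10, 3, -2, 12]
  [5, -1, 0, 14, 9, 23]
  [9, 8, 5, 1, 1, -2]
Key observation: the optimum is the walk 1->1->2, with weight (-8) + 8 = 0.
Optimal value attained by: walk 1->1->2.
Answer: (A^⊗2)[1][2] = 0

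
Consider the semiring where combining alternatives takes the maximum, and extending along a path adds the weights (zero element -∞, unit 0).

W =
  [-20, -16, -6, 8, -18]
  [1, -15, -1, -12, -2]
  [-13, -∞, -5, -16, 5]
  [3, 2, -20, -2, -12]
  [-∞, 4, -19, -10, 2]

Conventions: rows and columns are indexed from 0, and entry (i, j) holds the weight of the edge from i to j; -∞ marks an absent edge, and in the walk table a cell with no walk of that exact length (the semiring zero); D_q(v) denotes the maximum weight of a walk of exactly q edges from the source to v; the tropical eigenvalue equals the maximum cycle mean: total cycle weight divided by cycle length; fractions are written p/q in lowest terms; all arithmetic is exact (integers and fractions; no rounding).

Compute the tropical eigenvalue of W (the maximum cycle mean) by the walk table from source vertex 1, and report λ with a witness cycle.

q=0: [-∞, 0, -∞, -∞, -∞]
q=1: [1, -15, -1, -12, -2]
q=2: [-9, 2, -5, 9, 4]
q=3: [12, 11, 1, 7, 6]
q=4: [12, 10, 10, 20, 9]
q=5: [23, 22, 9, 20, 15]
Optimal cycle mean attained by: cycle 0->3->0, total 8 + 3, length 2.
Answer: λ = 11/2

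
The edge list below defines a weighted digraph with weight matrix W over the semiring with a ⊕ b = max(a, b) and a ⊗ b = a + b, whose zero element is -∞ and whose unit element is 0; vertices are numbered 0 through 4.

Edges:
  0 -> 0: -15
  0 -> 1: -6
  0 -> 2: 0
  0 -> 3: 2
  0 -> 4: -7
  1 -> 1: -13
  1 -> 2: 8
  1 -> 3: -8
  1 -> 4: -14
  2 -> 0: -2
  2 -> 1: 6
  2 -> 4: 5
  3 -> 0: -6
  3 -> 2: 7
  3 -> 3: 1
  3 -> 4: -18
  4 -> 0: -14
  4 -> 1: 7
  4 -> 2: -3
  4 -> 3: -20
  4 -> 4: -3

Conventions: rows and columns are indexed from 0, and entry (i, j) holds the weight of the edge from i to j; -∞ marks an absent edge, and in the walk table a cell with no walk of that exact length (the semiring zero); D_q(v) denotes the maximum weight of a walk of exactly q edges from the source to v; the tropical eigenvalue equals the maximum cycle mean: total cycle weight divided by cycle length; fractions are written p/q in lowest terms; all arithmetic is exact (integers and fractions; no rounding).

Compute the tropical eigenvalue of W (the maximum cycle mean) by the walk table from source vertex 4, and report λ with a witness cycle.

q=0: [-∞, -∞, -∞, -∞, 0]
q=1: [-14, 7, -3, -20, -3]
q=2: [-5, 4, 15, -1, 2]
q=3: [13, 21, 12, 0, 20]
q=4: [10, 27, 29, 15, 17]
q=5: [27, 35, 35, 19, 34]
Optimal cycle mean attained by: cycle 1->2->1, total 8 + 6, length 2.
Answer: λ = 7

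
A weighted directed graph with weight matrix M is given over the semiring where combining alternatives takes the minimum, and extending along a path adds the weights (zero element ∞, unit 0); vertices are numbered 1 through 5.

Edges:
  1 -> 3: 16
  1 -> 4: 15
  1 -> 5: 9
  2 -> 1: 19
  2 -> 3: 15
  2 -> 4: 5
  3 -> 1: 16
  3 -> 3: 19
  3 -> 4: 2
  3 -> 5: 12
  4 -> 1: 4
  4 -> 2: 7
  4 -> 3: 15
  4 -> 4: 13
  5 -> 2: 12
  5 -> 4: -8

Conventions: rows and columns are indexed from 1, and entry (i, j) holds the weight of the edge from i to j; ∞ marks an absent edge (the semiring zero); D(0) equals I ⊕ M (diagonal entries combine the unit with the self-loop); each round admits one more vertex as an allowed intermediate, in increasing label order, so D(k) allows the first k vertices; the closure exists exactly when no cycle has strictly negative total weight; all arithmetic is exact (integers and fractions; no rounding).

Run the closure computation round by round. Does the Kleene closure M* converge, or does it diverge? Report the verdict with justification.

D(0):
  [0, ∞, 16, 15, 9]
  [19, 0, 15, 5, ∞]
  [16, ∞, 0, 2, 12]
  [4, 7, 15, 0, ∞]
  [∞, 12, ∞, -8, 0]
D(1):
  [0, ∞, 16, 15, 9]
  [19, 0, 15, 5, 28]
  [16, ∞, 0, 2, 12]
  [4, 7, 15, 0, 13]
  [∞, 12, ∞, -8, 0]
D(2):
  [0, ∞, 16, 15, 9]
  [19, 0, 15, 5, 28]
  [16, ∞, 0, 2, 12]
  [4, 7, 15, 0, 13]
  [31, 12, 27, -8, 0]
D(3):
  [0, ∞, 16, 15, 9]
  [19, 0, 15, 5, 27]
  [16, ∞, 0, 2, 12]
  [4, 7, 15, 0, 13]
  [31, 12, 27, -8, 0]
D(4):
  [0, 22, 16, 15, 9]
  [9, 0, 15, 5, 18]
  [6, 9, 0, 2, 12]
  [4, 7, 15, 0, 13]
  [-4, -1, 7, -8, 0]
D(5):
  [0, 8, 16, 1, 9]
  [9, 0, 15, 5, 18]
  [6, 9, 0, 2, 12]
  [4, 7, 15, 0, 13]
  [-4, -1, 7, -8, 0]
Key observation: every diagonal entry stays at the unit through all rounds, so no improving cycle exists.
Answer: CONVERGES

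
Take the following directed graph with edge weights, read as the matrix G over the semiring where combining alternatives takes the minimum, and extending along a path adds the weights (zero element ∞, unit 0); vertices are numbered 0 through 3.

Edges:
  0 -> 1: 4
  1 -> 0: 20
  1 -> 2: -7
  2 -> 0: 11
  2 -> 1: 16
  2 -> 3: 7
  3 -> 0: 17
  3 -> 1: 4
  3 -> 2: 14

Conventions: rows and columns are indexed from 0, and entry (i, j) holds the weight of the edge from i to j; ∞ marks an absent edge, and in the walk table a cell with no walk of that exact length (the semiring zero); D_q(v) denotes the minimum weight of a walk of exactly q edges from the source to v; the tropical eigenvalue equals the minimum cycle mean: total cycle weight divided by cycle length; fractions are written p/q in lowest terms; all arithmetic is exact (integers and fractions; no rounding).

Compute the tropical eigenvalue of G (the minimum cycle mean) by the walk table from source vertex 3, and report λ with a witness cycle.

q=0: [∞, ∞, ∞, 0]
q=1: [17, 4, 14, ∞]
q=2: [24, 21, -3, 21]
q=3: [8, 13, 14, 4]
q=4: [21, 8, 6, 21]
Optimal cycle mean attained by: cycle 1->2->3->1, total (-7) + 7 + 4, length 3.
Answer: λ = 4/3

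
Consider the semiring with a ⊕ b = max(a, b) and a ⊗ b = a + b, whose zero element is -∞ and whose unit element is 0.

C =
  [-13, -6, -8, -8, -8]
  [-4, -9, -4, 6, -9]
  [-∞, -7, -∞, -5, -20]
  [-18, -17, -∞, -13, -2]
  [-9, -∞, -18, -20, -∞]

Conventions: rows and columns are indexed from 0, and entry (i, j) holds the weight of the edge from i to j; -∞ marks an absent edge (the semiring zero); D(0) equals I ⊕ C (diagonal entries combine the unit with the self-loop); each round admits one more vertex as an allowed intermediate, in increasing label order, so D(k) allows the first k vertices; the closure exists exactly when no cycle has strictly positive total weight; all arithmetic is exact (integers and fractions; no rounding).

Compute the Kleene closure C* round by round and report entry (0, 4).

D(0):
  [0, -6, -8, -8, -8]
  [-4, 0, -4, 6, -9]
  [-∞, -7, 0, -5, -20]
  [-18, -17, -∞, 0, -2]
  [-9, -∞, -18, -20, 0]
D(1):
  [0, -6, -8, -8, -8]
  [-4, 0, -4, 6, -9]
  [-∞, -7, 0, -5, -20]
  [-18, -17, -26, 0, -2]
  [-9, -15, -17, -17, 0]
D(2):
  [0, -6, -8, 0, -8]
  [-4, 0, -4, 6, -9]
  [-11, -7, 0, -1, -16]
  [-18, -17, -21, 0, -2]
  [-9, -15, -17, -9, 0]
D(3):
  [0, -6, -8, 0, -8]
  [-4, 0, -4, 6, -9]
  [-11, -7, 0, -1, -16]
  [-18, -17, -21, 0, -2]
  [-9, -15, -17, -9, 0]
D(4):
  [0, -6, -8, 0, -2]
  [-4, 0, -4, 6, 4]
  [-11, -7, 0, -1, -3]
  [-18, -17, -21, 0, -2]
  [-9, -15, -17, -9, 0]
D(5):
  [0, -6, -8, 0, -2]
  [-4, 0, -4, 6, 4]
  [-11, -7, 0, -1, -3]
  [-11, -17, -19, 0, -2]
  [-9, -15, -17, -9, 0]
Answer: C*[0][4] = -2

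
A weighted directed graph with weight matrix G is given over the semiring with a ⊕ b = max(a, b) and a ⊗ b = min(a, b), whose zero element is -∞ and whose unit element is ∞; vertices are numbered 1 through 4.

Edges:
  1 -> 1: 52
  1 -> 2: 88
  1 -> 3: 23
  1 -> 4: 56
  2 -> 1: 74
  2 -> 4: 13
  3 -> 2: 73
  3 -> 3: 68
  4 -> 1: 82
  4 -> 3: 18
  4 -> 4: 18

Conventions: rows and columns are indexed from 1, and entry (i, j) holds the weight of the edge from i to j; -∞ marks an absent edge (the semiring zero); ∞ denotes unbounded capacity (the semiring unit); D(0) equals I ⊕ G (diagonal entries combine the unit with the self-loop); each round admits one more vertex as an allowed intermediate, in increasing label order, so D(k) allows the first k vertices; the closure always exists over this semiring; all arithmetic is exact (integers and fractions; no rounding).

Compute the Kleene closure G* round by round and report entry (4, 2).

D(0):
  [∞, 88, 23, 56]
  [74, ∞, -∞, 13]
  [-∞, 73, ∞, -∞]
  [82, -∞, 18, ∞]
D(1):
  [∞, 88, 23, 56]
  [74, ∞, 23, 56]
  [-∞, 73, ∞, -∞]
  [82, 82, 23, ∞]
D(2):
  [∞, 88, 23, 56]
  [74, ∞, 23, 56]
  [73, 73, ∞, 56]
  [82, 82, 23, ∞]
D(3):
  [∞, 88, 23, 56]
  [74, ∞, 23, 56]
  [73, 73, ∞, 56]
  [82, 82, 23, ∞]
D(4):
  [∞, 88, 23, 56]
  [74, ∞, 23, 56]
  [73, 73, ∞, 56]
  [82, 82, 23, ∞]
Answer: G*[4][2] = 82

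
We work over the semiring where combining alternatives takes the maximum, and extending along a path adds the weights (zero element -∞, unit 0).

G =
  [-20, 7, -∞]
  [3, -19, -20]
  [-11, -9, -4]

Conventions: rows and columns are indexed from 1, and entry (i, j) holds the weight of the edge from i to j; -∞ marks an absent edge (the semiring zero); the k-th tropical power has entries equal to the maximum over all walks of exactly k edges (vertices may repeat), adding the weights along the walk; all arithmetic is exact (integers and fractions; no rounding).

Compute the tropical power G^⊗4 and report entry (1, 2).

G^⊗2:
  [10, -12, -13]
  [-16, 10, -24]
  [-6, -4, -8]
G^⊗3:
  [-9, 17, -17]
  [13, -9, -10]
  [-1, 1, -12]
G^⊗4:
  [20, -2, -3]
  [-6, 20, -14]
  [4, 6, -16]
Key observation: the optimum is the walk 1->2->1->2->2, with weight 7 + 3 + 7 + (-19) = -2.
Optimal value attained by: walk 1->2->1->2->2.
Answer: (G^⊗4)[1][2] = -2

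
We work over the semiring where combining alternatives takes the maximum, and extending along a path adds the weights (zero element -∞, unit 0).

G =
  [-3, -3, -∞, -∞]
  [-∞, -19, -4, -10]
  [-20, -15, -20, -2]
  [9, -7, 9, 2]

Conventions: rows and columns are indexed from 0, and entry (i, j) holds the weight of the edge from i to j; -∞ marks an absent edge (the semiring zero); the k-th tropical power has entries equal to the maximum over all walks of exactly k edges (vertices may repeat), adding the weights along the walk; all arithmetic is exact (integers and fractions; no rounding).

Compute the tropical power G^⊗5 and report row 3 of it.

G^⊗2:
  [-6, -6, -7, -13]
  [-1, -17, -1, -6]
  [7, -9, 7, 0]
  [11, 6, 11, 7]
G^⊗3:
  [-4, -9, -4, -9]
  [3, -4, 3, -3]
  [9, 4, 9, 5]
  [16, 8, 16, 9]
G^⊗4:
  [0, -7, 0, -6]
  [6, 0, 6, 1]
  [14, 6, 14, 7]
  [18, 13, 18, 14]
G^⊗5:
  [3, -3, 3, -2]
  [10, 3, 10, 4]
  [16, 11, 16, 12]
  [23, 15, 23, 16]
Answer: row 3 of G^⊗5 = [23, 15, 23, 16]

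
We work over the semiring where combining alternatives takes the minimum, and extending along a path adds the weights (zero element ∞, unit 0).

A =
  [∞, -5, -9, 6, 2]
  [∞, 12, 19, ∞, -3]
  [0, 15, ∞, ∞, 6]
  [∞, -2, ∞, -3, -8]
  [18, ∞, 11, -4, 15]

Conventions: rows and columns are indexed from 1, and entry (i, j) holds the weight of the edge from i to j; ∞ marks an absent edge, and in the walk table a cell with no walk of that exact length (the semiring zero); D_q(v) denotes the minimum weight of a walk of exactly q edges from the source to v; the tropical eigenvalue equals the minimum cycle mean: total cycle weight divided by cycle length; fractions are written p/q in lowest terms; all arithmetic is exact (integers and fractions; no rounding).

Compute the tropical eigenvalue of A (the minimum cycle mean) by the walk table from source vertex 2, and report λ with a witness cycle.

q=0: [∞, 0, ∞, ∞, ∞]
q=1: [∞, 12, 19, ∞, -3]
q=2: [15, 24, 8, -7, 9]
q=3: [8, -9, 6, -10, -15]
q=4: [3, -12, -4, -19, -18]
q=5: [-4, -21, -7, -22, -27]
Optimal cycle mean attained by: cycle 4->5->4, total (-8) + (-4), length 2.
Answer: λ = -6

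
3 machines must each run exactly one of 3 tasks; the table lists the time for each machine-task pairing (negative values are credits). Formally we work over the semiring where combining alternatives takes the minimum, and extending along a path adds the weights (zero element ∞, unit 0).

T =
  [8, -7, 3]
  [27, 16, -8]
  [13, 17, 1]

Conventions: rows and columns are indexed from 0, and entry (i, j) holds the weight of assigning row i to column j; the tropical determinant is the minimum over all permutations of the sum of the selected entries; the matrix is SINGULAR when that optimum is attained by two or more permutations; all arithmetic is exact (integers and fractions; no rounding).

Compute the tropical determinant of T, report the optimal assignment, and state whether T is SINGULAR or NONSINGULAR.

σ = (0, 1, 2): 8 + 16 + 1 = 25
σ = (0, 2, 1): 8 + (-8) + 17 = 17
σ = (1, 0, 2): (-7) + 27 + 1 = 21
σ = (1, 2, 0): (-7) + (-8) + 13 = -2
σ = (2, 0, 1): 3 + 27 + 17 = 47
σ = (2, 1, 0): 3 + 16 + 13 = 32
Optimal value attained by: σ = (1, 2, 0).
Answer: det⊕(T) = -2; verdict: NONSINGULAR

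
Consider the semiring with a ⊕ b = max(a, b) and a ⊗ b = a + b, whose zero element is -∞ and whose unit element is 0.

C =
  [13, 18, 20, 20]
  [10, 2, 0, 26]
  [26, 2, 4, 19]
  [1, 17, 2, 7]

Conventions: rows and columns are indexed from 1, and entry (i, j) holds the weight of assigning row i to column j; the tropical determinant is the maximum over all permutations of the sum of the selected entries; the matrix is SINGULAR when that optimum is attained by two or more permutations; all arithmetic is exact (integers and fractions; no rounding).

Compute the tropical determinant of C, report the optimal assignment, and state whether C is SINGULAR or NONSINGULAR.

σ = (1, 2, 3, 4): 13 + 2 + 4 + 7 = 26
σ = (1, 2, 4, 3): 13 + 2 + 19 + 2 = 36
σ = (1, 3, 2, 4): 13 + 0 + 2 + 7 = 22
σ = (1, 3, 4, 2): 13 + 0 + 19 + 17 = 49
σ = (1, 4, 2, 3): 13 + 26 + 2 + 2 = 43
σ = (1, 4, 3, 2): 13 + 26 + 4 + 17 = 60
σ = (2, 1, 3, 4): 18 + 10 + 4 + 7 = 39
σ = (2, 1, 4, 3): 18 + 10 + 19 + 2 = 49
σ = (2, 3, 1, 4): 18 + 0 + 26 + 7 = 51
σ = (2, 3, 4, 1): 18 + 0 + 19 + 1 = 38
σ = (2, 4, 1, 3): 18 + 26 + 26 + 2 = 72
σ = (2, 4, 3, 1): 18 + 26 + 4 + 1 = 49
σ = (3, 1, 2, 4): 20 + 10 + 2 + 7 = 39
σ = (3, 1, 4, 2): 20 + 10 + 19 + 17 = 66
σ = (3, 2, 1, 4): 20 + 2 + 26 + 7 = 55
σ = (3, 2, 4, 1): 20 + 2 + 19 + 1 = 42
σ = (3, 4, 1, 2): 20 + 26 + 26 + 17 = 89
σ = (3, 4, 2, 1): 20 + 26 + 2 + 1 = 49
σ = (4, 1, 2, 3): 20 + 10 + 2 + 2 = 34
σ = (4, 1, 3, 2): 20 + 10 + 4 + 17 = 51
σ = (4, 2, 1, 3): 20 + 2 + 26 + 2 = 50
σ = (4, 2, 3, 1): 20 + 2 + 4 + 1 = 27
σ = (4, 3, 1, 2): 20 + 0 + 26 + 17 = 63
σ = (4, 3, 2, 1): 20 + 0 + 2 + 1 = 23
Optimal value attained by: σ = (3, 4, 1, 2).
Answer: det⊕(C) = 89; verdict: NONSINGULAR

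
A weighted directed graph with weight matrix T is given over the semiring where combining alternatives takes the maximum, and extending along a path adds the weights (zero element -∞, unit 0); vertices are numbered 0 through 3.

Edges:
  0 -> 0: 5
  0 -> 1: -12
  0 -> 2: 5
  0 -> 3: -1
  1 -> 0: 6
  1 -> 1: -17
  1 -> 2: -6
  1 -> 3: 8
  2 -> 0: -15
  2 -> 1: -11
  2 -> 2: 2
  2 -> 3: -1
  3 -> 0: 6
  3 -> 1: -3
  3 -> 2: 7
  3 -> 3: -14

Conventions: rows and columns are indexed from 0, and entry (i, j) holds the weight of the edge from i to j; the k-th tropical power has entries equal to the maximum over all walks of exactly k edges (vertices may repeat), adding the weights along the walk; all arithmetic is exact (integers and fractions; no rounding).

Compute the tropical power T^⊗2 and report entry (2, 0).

T^⊗2:
  [10, -4, 10, 4]
  [14, 5, 15, 5]
  [5, -4, 6, 1]
  [11, -4, 11, 6]
Key observation: the optimum is the walk 2->3->0, with weight (-1) + 6 = 5.
Optimal value attained by: walk 2->3->0.
Answer: (T^⊗2)[2][0] = 5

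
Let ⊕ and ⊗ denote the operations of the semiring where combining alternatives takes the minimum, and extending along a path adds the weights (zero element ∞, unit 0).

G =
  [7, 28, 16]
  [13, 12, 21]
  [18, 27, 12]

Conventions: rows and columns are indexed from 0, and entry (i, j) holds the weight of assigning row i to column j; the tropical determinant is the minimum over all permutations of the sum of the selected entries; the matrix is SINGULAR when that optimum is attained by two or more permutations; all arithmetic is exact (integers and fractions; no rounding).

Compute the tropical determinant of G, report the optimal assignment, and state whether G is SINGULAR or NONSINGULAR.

σ = (0, 1, 2): 7 + 12 + 12 = 31
σ = (0, 2, 1): 7 + 21 + 27 = 55
σ = (1, 0, 2): 28 + 13 + 12 = 53
σ = (1, 2, 0): 28 + 21 + 18 = 67
σ = (2, 0, 1): 16 + 13 + 27 = 56
σ = (2, 1, 0): 16 + 12 + 18 = 46
Optimal value attained by: σ = (0, 1, 2).
Answer: det⊕(G) = 31; verdict: NONSINGULAR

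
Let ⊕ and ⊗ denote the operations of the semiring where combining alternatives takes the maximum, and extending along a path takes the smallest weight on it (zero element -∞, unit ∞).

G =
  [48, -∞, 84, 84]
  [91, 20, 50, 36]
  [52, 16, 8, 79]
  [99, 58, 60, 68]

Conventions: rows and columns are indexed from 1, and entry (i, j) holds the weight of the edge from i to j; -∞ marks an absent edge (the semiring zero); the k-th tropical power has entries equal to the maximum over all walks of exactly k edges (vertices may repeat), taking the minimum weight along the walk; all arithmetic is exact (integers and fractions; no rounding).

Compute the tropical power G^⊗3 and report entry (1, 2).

G^⊗2:
  [84, 58, 60, 79]
  [50, 36, 84, 84]
  [79, 58, 60, 68]
  [68, 58, 84, 84]
G^⊗3:
  [79, 58, 84, 84]
  [84, 58, 60, 79]
  [68, 58, 79, 79]
  [84, 58, 68, 79]
Key observation: the optimum is the walk 1->3->4->2, with weight 84 min 79 min 58 = 58.
Optimal value attained by: walk 1->3->4->2.
Answer: (G^⊗3)[1][2] = 58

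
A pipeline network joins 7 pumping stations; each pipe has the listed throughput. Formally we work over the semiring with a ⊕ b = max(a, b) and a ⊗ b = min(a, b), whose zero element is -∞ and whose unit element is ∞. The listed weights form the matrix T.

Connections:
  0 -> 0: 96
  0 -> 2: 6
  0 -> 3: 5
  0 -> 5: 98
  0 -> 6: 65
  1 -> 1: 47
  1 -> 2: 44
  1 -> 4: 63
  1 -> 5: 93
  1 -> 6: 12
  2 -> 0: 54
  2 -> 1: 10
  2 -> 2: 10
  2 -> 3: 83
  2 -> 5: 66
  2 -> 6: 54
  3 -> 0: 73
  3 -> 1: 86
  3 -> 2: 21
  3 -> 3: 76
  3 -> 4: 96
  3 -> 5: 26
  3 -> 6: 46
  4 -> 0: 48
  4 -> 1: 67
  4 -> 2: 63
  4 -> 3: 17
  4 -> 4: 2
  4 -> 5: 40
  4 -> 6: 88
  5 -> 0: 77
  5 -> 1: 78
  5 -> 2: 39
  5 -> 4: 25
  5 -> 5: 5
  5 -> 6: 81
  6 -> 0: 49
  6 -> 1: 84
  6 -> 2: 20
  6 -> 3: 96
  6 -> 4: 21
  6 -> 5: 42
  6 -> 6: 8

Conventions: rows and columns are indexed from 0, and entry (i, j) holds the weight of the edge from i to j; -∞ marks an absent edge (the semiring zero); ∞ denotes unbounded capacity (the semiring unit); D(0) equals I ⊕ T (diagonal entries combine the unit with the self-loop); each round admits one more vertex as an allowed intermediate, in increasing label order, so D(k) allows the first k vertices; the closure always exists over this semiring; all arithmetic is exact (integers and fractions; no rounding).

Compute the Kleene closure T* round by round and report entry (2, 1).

D(0):
  [∞, -∞, 6, 5, -∞, 98, 65]
  [-∞, ∞, 44, -∞, 63, 93, 12]
  [54, 10, ∞, 83, -∞, 66, 54]
  [73, 86, 21, ∞, 96, 26, 46]
  [48, 67, 63, 17, ∞, 40, 88]
  [77, 78, 39, -∞, 25, ∞, 81]
  [49, 84, 20, 96, 21, 42, ∞]
D(1):
  [∞, -∞, 6, 5, -∞, 98, 65]
  [-∞, ∞, 44, -∞, 63, 93, 12]
  [54, 10, ∞, 83, -∞, 66, 54]
  [73, 86, 21, ∞, 96, 73, 65]
  [48, 67, 63, 17, ∞, 48, 88]
  [77, 78, 39, 5, 25, ∞, 81]
  [49, 84, 20, 96, 21, 49, ∞]
D(2):
  [∞, -∞, 6, 5, -∞, 98, 65]
  [-∞, ∞, 44, -∞, 63, 93, 12]
  [54, 10, ∞, 83, 10, 66, 54]
  [73, 86, 44, ∞, 96, 86, 65]
  [48, 67, 63, 17, ∞, 67, 88]
  [77, 78, 44, 5, 63, ∞, 81]
  [49, 84, 44, 96, 63, 84, ∞]
D(3):
  [∞, 6, 6, 6, 6, 98, 65]
  [44, ∞, 44, 44, 63, 93, 44]
  [54, 10, ∞, 83, 10, 66, 54]
  [73, 86, 44, ∞, 96, 86, 65]
  [54, 67, 63, 63, ∞, 67, 88]
  [77, 78, 44, 44, 63, ∞, 81]
  [49, 84, 44, 96, 63, 84, ∞]
D(4):
  [∞, 6, 6, 6, 6, 98, 65]
  [44, ∞, 44, 44, 63, 93, 44]
  [73, 83, ∞, 83, 83, 83, 65]
  [73, 86, 44, ∞, 96, 86, 65]
  [63, 67, 63, 63, ∞, 67, 88]
  [77, 78, 44, 44, 63, ∞, 81]
  [73, 86, 44, 96, 96, 86, ∞]
D(5):
  [∞, 6, 6, 6, 6, 98, 65]
  [63, ∞, 63, 63, 63, 93, 63]
  [73, 83, ∞, 83, 83, 83, 83]
  [73, 86, 63, ∞, 96, 86, 88]
  [63, 67, 63, 63, ∞, 67, 88]
  [77, 78, 63, 63, 63, ∞, 81]
  [73, 86, 63, 96, 96, 86, ∞]
D(6):
  [∞, 78, 63, 63, 63, 98, 81]
  [77, ∞, 63, 63, 63, 93, 81]
  [77, 83, ∞, 83, 83, 83, 83]
  [77, 86, 63, ∞, 96, 86, 88]
  [67, 67, 63, 63, ∞, 67, 88]
  [77, 78, 63, 63, 63, ∞, 81]
  [77, 86, 63, 96, 96, 86, ∞]
D(7):
  [∞, 81, 63, 81, 81, 98, 81]
  [77, ∞, 63, 81, 81, 93, 81]
  [77, 83, ∞, 83, 83, 83, 83]
  [77, 86, 63, ∞, 96, 86, 88]
  [77, 86, 63, 88, ∞, 86, 88]
  [77, 81, 63, 81, 81, ∞, 81]
  [77, 86, 63, 96, 96, 86, ∞]
Answer: T*[2][1] = 83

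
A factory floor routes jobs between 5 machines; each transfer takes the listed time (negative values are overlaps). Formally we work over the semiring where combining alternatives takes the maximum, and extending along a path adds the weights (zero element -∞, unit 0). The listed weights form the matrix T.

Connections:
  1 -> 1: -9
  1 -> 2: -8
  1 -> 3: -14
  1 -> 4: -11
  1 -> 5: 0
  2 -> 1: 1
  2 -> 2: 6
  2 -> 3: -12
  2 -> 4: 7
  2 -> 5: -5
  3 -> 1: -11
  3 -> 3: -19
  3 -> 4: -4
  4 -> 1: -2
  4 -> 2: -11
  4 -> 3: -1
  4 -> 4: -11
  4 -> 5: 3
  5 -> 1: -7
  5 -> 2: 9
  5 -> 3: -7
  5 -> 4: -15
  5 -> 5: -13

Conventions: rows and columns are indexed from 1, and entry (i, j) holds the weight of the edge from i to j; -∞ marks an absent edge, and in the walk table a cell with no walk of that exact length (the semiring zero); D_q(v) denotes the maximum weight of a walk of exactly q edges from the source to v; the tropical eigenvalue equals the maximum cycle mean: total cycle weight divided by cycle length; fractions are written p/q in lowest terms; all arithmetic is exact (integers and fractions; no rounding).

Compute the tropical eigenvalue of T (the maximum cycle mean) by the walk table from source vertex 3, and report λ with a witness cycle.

q=0: [-∞, -∞, 0, -∞, -∞]
q=1: [-11, -∞, -19, -4, -∞]
q=2: [-6, -15, -5, -15, -1]
q=3: [-8, 8, -8, -8, -6]
q=4: [9, 14, -4, 15, 3]
q=5: [15, 20, 14, 21, 18]
Optimal cycle mean attained by: cycle 2->4->5->2, total 7 + 3 + 9, length 3.
Answer: λ = 19/3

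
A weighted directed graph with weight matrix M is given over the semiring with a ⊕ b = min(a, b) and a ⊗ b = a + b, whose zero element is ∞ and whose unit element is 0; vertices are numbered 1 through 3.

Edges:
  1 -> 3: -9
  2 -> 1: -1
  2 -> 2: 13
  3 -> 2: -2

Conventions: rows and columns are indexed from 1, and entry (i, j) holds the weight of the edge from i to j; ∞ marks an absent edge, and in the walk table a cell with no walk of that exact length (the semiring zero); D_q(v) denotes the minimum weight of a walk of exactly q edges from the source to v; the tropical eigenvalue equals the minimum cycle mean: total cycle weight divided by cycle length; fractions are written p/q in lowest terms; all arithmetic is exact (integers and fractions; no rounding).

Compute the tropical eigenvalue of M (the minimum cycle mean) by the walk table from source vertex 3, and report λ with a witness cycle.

q=0: [∞, ∞, 0]
q=1: [∞, -2, ∞]
q=2: [-3, 11, ∞]
q=3: [10, 24, -12]
Optimal cycle mean attained by: cycle 1->3->2->1, total (-9) + (-2) + (-1), length 3.
Answer: λ = -4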